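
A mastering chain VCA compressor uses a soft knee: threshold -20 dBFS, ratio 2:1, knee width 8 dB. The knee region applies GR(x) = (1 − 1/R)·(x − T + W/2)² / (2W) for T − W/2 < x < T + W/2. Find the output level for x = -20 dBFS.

-20.5 dBFS

x − T + W/2 = -20 − (-20) + 4 = 4.
GR = (1 − 1/2) × 4² / 16 = 0.5 × 16 / 16 = 0.5 dB.
Output = -20 − 0.5 = -20.5 dBFS.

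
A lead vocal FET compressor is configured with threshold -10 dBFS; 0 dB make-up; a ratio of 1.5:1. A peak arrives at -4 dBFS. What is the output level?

Overshoot: -4 − (-10) = 6 dB.
The 6 dB excess becomes 4 dB after 1.5:1 reduction.
Output = -10 + 4 = -6 dBFS.

-6 dBFS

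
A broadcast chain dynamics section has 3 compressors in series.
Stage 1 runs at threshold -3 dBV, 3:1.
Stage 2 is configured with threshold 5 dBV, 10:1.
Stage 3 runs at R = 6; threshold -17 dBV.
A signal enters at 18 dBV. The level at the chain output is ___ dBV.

-13.5 dBV

Stage 1: 21 dB above -3 dBV, reduced 3:1 to 7 dB above → 4 dBV.
Stage 2: 4 dBV ≤ 5 dBV, so stage 2 doesn't engage; output 4 dBV.
Stage 3: overshoot 21 dB → 21/6 = 3.5 dB → -13.5 dBV.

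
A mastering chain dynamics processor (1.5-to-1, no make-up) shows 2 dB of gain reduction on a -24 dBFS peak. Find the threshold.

Input is 6 dB above T (since output overshoot × R = input overshoot: (-26 − T)·1.5 = -24 − T gives T = -30 dBFS).
Check: -30 + (-24 − (-30))/1.5 = -30 + 4 = -26 dBFS. ✓

-30 dBFS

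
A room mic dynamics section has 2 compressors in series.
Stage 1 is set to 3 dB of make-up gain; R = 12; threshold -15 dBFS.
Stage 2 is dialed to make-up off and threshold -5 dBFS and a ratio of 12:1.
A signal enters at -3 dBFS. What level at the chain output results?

Stage 1: overshoot 12 dB → 12/12 = 1 dB → -14 dBFS; +3 dB make-up → -11 dBFS.
Stage 2: -11 dBFS ≤ -5 dBFS, so stage 2 doesn't engage; output -11 dBFS.

-11 dBFS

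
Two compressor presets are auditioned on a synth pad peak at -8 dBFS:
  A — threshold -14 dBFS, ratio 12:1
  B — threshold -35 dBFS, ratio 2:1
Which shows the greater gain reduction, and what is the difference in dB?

A: overshoot 6 dB → output overshoot 0.5 dB → GR 5.5 dB.
B: overshoot 27 dB → output overshoot 13.5 dB → GR 13.5 dB.
B applies 8 dB more gain reduction.

B, by 8 dB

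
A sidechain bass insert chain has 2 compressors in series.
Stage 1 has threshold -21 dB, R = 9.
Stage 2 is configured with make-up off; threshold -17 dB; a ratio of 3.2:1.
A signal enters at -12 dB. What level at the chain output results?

-20 dB

Stage 1: -12 dB is 9 dB over -21 dB; at 9:1 that becomes 1 dB over, giving -20 dB.
Stage 2: below threshold (-20 ≤ -17); passes unchanged; output -20 dB.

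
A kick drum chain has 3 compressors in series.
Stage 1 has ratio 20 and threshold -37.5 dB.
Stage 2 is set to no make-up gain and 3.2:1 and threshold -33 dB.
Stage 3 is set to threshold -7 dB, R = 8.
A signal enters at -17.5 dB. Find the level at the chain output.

-36.5 dB

Stage 1: -17.5 dB is 20 dB over -37.5 dB; at 20:1 that becomes 1 dB over, giving -36.5 dB.
Stage 2: below threshold (-36.5 ≤ -33); passes unchanged; output -36.5 dB.
Stage 3: below threshold (-36.5 ≤ -7); passes unchanged; output -36.5 dB.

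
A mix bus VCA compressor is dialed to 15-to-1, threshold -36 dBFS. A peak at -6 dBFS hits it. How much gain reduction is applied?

28 dB

Overshoot = -6 − (-36) = 30 dB.
At 15:1, output sits 30/15 = 2 dB above threshold.
Gain reduction = 30 − 2 = 28 dB.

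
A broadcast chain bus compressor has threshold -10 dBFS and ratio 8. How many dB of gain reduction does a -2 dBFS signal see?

Overshoot = -2 − (-10) = 8 dB.
After 8:1 compression the overshoot becomes 8/8 = 1 dB.
Gain reduction = 8 − 1 = 7 dB.

7 dB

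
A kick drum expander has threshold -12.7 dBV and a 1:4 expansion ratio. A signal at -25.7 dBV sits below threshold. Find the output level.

The input is 13 dB below the -12.7 dBV threshold.
A 1:4 expander multiplies undershoot by 4: 13 × 4 = 52 dB below threshold.
Output = -12.7 − 52 = -64.7 dBV.

-64.7 dBV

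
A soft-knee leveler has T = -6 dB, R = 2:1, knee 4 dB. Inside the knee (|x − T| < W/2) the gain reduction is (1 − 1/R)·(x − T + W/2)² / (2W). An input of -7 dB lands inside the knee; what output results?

x − T + W/2 = -7 − (-6) + 2 = 1.
GR = (1 − 1/2) × 1² / 8 = 0.5 × 1 / 8 = 0.0625 dB.
Output = -7 − 0.0625 = -7.0625 dB.

-7.0625 dB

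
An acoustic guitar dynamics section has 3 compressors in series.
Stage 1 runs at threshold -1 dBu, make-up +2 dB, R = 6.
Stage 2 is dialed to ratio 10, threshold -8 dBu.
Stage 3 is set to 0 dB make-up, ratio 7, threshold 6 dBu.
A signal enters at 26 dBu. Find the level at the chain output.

Stage 1: overshoot 27 dB → 27/6 = 4.5 dB → 3.5 dBu; +2 dB make-up → 5.5 dBu.
Stage 2: 5.5 dBu is 13.5 dB over -8 dBu; at 10:1 that becomes 1.35 dB over, giving -6.65 dBu.
Stage 3: -6.65 dBu ≤ 6 dBu, so stage 3 doesn't engage; output -6.65 dBu.

-6.65 dBu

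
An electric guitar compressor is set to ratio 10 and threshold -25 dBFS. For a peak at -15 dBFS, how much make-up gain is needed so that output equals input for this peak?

9 dB

The peak compresses to -25 + 10/10 = -24 dBFS.
To reach -15 dBFS requires -15 − (-24) = 9 dB of make-up.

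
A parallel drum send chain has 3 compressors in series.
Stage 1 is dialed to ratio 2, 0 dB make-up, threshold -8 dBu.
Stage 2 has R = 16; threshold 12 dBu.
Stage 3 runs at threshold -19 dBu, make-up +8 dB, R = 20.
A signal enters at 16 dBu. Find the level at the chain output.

-9.85 dBu

Stage 1: 16 dBu is 24 dB over -8 dBu; at 2:1 that becomes 12 dB over, giving 4 dBu.
Stage 2: below threshold (4 ≤ 12); passes unchanged; output 4 dBu.
Stage 3: overshoot 23 dB → 23/20 = 1.15 dB → -17.85 dBu; +8 dB make-up → -9.85 dBu.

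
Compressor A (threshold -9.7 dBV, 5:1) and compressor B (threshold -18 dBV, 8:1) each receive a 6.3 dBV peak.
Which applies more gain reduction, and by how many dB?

A: overshoot 16 dB → output overshoot 3.2 dB → GR 12.8 dB.
B: overshoot 24.3 dB → output overshoot 3.0375 dB → GR 21.2625 dB.
B reduces 8.4625 dB more.

B, by 8.4625 dB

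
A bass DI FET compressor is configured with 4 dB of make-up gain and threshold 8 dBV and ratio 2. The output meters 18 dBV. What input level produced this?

20 dBV

Stripping the +4 dB make-up gives 14 dBV at the gain stage.
Post-compression overshoot = 14 − 8 = 6 dB.
Input overshoot = R × output overshoot = 12 dB → input = 8 + 12 = 20 dBV.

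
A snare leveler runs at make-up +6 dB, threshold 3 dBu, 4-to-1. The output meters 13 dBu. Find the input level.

19 dBu

Stripping the +6 dB make-up gives 7 dBu at the gain stage.
The compressed level sits 7 − 3 = 4 dB over threshold.
Undo the ratio: input overshoot = 4 × 4 = 16 dB, giving input = 19 dBu.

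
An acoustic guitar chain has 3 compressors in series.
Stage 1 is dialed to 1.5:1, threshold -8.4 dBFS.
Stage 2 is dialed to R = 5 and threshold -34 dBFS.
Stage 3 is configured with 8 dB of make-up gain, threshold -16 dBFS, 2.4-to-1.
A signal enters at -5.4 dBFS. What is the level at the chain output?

-20.48 dBFS

Stage 1: overshoot 3 dB → 3/1.5 = 2 dB → -6.4 dBFS.
Stage 2: -6.4 dBFS is 27.6 dB over -34 dBFS; at 5:1 that becomes 5.52 dB over, giving -28.48 dBFS.
Stage 3: -28.48 dBFS is at or below the -16 dBFS threshold — no compression; make-up brings it to -20.48 dBFS.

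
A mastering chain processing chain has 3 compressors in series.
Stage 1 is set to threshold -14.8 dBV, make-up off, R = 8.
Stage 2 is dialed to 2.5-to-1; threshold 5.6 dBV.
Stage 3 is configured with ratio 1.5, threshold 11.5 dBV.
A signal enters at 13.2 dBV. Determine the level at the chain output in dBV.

Stage 1: overshoot 28 dB → 28/8 = 3.5 dB → -11.3 dBV.
Stage 2: -11.3 dBV is at or below the 5.6 dBV threshold — no compression; output -11.3 dBV.
Stage 3: -11.3 dBV is at or below the 11.5 dBV threshold — no compression; output -11.3 dBV.

-11.3 dBV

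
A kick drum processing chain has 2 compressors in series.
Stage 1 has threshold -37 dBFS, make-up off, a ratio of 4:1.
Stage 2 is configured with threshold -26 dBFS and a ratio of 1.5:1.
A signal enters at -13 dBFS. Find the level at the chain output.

-31 dBFS

Stage 1: 24 dB above -37 dBFS, reduced 4:1 to 6 dB above → -31 dBFS.
Stage 2: below threshold (-31 ≤ -26); passes unchanged; output -31 dBFS.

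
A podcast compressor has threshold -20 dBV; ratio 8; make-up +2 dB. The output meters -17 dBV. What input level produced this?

-12 dBV

Remove make-up: -17 − 2 = -19 dBV.
The compressed level sits -19 − (-20) = 1 dB over threshold.
Input overshoot = R × output overshoot = 8 dB → input = -20 + 8 = -12 dBV.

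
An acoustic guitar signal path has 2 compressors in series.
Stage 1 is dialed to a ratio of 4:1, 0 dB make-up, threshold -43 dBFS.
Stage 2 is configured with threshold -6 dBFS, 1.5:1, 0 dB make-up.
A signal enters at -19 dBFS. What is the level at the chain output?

-37 dBFS

Stage 1: 24 dB above -43 dBFS, reduced 4:1 to 6 dB above → -37 dBFS.
Stage 2: below threshold (-37 ≤ -6); passes unchanged; output -37 dBFS.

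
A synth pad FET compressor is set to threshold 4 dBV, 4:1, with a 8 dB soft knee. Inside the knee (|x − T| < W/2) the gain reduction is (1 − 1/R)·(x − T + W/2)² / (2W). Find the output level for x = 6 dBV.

4.3125 dBV

x − T + W/2 = 6 − 4 + 4 = 6.
GR = (1 − 1/4) × 6² / 16 = 0.75 × 36 / 16 = 1.6875 dB.
Output = 6 − 1.6875 = 4.3125 dBV.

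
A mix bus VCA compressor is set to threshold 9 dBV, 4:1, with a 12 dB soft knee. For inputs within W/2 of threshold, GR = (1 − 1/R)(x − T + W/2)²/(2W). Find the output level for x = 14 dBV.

10.21875 dBV

x − T + W/2 = 14 − 9 + 6 = 11.
GR = (1 − 1/4) × 11² / 24 = 0.75 × 121 / 24 = 3.78125 dB.
Output = 14 − 3.78125 = 10.21875 dBV.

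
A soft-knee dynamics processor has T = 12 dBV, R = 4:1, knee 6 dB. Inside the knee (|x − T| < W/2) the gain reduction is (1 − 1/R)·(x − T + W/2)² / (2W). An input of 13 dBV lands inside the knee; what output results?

x − T + W/2 = 13 − 12 + 3 = 4.
GR = (1 − 1/4) × 4² / 12 = 0.75 × 16 / 12 = 1 dB.
Output = 13 − 1 = 12 dBV.

12 dBV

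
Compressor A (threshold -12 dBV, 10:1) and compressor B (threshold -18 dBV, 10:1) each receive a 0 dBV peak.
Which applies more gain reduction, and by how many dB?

B, by 5.4 dB

A: GR = 12 − 12/10 = 10.8 dB.
B: GR = 18 − 18/10 = 16.2 dB.
B applies 5.4 dB more gain reduction.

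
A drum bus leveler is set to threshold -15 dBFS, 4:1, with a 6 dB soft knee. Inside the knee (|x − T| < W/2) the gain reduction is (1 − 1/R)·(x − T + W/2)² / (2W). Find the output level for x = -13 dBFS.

x − T + W/2 = -13 − (-15) + 3 = 5.
GR = (1 − 1/4) × 5² / 12 = 0.75 × 25 / 12 = 1.5625 dB.
Output = -13 − 1.5625 = -14.5625 dBFS.

-14.5625 dBFS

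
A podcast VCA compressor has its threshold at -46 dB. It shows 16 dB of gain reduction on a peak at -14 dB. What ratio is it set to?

Input overshoot = -14 − (-46) = 32 dB.
Output overshoot = 32 − 16 = 16 dB.
Ratio = input overshoot / output overshoot = 32 / 16 = 2.

2:1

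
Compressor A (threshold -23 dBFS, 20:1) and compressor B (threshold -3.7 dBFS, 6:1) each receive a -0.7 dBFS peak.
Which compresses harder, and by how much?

A: 22.3 dB over, compressed to 1.115 dB over, so 21.185 dB of GR.
B: 3 dB over, compressed to 0.5 dB over, so 2.5 dB of GR.
A applies 18.685 dB more gain reduction.

A, by 18.685 dB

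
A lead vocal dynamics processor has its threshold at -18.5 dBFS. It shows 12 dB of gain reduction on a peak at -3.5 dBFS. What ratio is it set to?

Input overshoot = -3.5 − (-18.5) = 15 dB.
Output overshoot = 15 − 12 = 3 dB.
Ratio = input overshoot / output overshoot = 15 / 3 = 5.

5:1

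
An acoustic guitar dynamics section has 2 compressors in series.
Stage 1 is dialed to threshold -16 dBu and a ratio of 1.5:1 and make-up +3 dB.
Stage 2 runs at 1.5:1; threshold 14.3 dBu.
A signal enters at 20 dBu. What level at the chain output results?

Stage 1: overshoot 36 dB → 36/1.5 = 24 dB → 8 dBu; +3 dB make-up → 11 dBu.
Stage 2: below threshold (11 ≤ 14.3); passes unchanged; output 11 dBu.

11 dBu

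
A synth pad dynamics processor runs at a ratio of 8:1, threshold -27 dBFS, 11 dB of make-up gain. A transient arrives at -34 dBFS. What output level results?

-34 dBFS is 7 dB below the -27 dBFS threshold, so no gain reduction is applied.
Make-up gain adds 11 dB: -34 + 11 = -23 dBFS.

-23 dBFS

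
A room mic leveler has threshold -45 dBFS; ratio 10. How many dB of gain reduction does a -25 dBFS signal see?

The signal is 20 dB above threshold.
A 10:1 ratio leaves 2 dB of that excess.
So the signal is attenuated by 20 − 2 = 18 dB.

18 dB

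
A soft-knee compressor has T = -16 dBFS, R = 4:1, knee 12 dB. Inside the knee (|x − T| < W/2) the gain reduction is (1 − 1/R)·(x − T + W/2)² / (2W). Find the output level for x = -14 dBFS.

-16 dBFS

x − T + W/2 = -14 − (-16) + 6 = 8.
GR = (1 − 1/4) × 8² / 24 = 0.75 × 64 / 24 = 2 dB.
Output = -14 − 2 = -16 dBFS.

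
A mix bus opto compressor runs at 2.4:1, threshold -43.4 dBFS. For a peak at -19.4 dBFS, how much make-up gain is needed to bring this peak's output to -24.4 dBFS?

The peak compresses to -43.4 + 24/2.4 = -33.4 dBFS.
To reach -24.4 dBFS requires -24.4 − (-33.4) = 9 dB of make-up.

9 dB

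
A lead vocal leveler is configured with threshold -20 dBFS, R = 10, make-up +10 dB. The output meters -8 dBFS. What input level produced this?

Before make-up, the level was -8 − 10 = -18 dBFS.
That's 2 dB above the -20 dBFS threshold.
Before 10:1 compression the overshoot was 2 × 10 = 20 dB, so input = -20 + 20 = 0 dBFS.

0 dBFS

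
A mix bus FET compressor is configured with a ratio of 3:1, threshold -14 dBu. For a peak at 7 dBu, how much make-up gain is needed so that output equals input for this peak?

Without make-up, output = threshold + overshoot/3 = -14 + 7 = -7 dBu.
Gap to target: 14 dB.

14 dB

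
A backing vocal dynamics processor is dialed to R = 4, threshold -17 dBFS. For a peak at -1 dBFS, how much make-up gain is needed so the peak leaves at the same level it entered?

Without make-up, output = threshold + overshoot/4 = -17 + 4 = -13 dBFS.
Gap to target: 12 dB.

12 dB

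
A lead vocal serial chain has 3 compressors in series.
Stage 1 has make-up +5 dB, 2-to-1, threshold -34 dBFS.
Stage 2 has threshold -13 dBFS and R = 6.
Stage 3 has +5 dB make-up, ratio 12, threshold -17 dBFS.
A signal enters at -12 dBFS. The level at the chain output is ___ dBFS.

-13 dBFS

Stage 1: -12 dBFS is 22 dB over -34 dBFS; at 2:1 that becomes 11 dB over, giving -23 dBFS; +5 dB make-up → -18 dBFS.
Stage 2: below threshold (-18 ≤ -13); passes unchanged; output -18 dBFS.
Stage 3: -18 dBFS ≤ -17 dBFS, so stage 3 doesn't engage; make-up brings it to -13 dBFS.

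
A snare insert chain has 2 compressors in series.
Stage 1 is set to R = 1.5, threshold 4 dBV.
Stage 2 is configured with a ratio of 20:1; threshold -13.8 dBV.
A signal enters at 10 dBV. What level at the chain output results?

Stage 1: 10 dBV is 6 dB over 4 dBV; at 1.5:1 that becomes 4 dB over, giving 8 dBV.
Stage 2: overshoot 21.8 dB → 21.8/20 = 1.09 dB → -12.71 dBV.

-12.71 dBV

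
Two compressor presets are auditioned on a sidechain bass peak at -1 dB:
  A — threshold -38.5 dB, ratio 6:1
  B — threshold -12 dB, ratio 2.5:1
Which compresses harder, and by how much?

A, by 24.65 dB

A: overshoot 37.5 dB → output overshoot 6.25 dB → GR 31.25 dB.
B: overshoot 11 dB → output overshoot 4.4 dB → GR 6.6 dB.
Difference: 24.65 dB in favour of A.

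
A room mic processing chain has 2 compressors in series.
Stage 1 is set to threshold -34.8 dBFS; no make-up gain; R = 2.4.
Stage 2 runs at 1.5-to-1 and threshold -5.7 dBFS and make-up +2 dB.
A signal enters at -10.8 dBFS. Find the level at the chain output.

Stage 1: 24 dB above -34.8 dBFS, reduced 2.4:1 to 10 dB above → -24.8 dBFS.
Stage 2: -24.8 dBFS is at or below the -5.7 dBFS threshold — no compression; make-up brings it to -22.8 dBFS.

-22.8 dBFS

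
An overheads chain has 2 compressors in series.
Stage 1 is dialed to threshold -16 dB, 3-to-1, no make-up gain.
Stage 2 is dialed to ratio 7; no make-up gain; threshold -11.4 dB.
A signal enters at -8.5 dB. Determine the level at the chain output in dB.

Stage 1: 7.5 dB above -16 dB, reduced 3:1 to 2.5 dB above → -13.5 dB.
Stage 2: -13.5 dB is at or below the -11.4 dB threshold — no compression; output -13.5 dB.

-13.5 dB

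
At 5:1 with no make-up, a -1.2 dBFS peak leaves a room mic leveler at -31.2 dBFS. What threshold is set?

Gain reduction = -1.2 − (-31.2) = 30 dB; output overshoot = GR / (R − 1) = 30 / 4 = 7.5 dB.
Threshold = output − output overshoot = -31.2 − 7.5 = -38.7 dBFS.

-38.7 dBFS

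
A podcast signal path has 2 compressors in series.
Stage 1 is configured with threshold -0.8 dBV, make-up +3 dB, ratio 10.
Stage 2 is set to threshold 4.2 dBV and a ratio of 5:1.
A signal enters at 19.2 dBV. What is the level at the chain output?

Stage 1: overshoot 20 dB → 20/10 = 2 dB → 1.2 dBV; +3 dB make-up → 4.2 dBV.
Stage 2: below threshold (4.2 ≤ 4.2); passes unchanged; output 4.2 dBV.

4.2 dBV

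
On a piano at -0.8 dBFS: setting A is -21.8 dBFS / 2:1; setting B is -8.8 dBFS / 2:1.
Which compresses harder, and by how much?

A, by 6.5 dB

A: overshoot 21 dB → output overshoot 10.5 dB → GR 10.5 dB.
B: overshoot 8 dB → output overshoot 4 dB → GR 4 dB.
Difference: 6.5 dB in favour of A.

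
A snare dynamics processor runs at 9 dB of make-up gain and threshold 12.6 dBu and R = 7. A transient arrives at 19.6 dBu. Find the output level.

The input is 7 dB above the 12.6 dBu threshold.
The 7 dB excess becomes 1 dB after 7:1 reduction.
That puts the output at 13.6 dBu; make-up adds 9 dB, giving 22.6 dBu.

22.6 dBu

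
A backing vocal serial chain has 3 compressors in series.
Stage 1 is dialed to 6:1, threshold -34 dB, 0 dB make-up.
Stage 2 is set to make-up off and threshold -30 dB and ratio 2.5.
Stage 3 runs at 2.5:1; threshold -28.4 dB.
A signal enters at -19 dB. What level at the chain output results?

Stage 1: overshoot 15 dB → 15/6 = 2.5 dB → -31.5 dB.
Stage 2: below threshold (-31.5 ≤ -30); passes unchanged; output -31.5 dB.
Stage 3: -31.5 dB is at or below the -28.4 dB threshold — no compression; output -31.5 dB.

-31.5 dB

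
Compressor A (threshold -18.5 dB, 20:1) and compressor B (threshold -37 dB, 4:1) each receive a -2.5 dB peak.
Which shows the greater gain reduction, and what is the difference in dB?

A: overshoot 16 dB → output overshoot 0.8 dB → GR 15.2 dB.
B: overshoot 34.5 dB → output overshoot 8.625 dB → GR 25.875 dB.
Difference: 10.675 dB in favour of B.

B, by 10.675 dB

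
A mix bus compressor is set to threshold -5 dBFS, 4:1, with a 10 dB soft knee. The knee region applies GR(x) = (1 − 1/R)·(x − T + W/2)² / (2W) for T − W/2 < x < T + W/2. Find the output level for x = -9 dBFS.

x − T + W/2 = -9 − (-5) + 5 = 1.
GR = (1 − 1/4) × 1² / 20 = 0.75 × 1 / 20 = 0.0375 dB.
Output = -9 − 0.0375 = -9.0375 dBFS.

-9.0375 dBFS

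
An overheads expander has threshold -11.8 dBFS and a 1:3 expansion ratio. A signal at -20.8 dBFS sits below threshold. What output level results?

Undershoot = (-11.8) − (-20.8) = 9 dB.
At 1:3, that expands to 27 dB under threshold.
Output = -11.8 − 27 = -38.8 dBFS.

-38.8 dBFS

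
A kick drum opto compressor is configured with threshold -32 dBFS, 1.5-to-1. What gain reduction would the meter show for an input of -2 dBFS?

Overshoot = -2 − (-32) = 30 dB.
At 1.5:1, output sits 30/1.5 = 20 dB above threshold.
GR = overshoot in − overshoot out = 30 − 20 = 10 dB.

10 dB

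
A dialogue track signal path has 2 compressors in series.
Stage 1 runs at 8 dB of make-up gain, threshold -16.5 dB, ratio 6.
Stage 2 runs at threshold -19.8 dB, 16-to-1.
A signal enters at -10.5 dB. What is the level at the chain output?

-19.03125 dB

Stage 1: 6 dB above -16.5 dB, reduced 6:1 to 1 dB above → -15.5 dB; +8 dB make-up → -7.5 dB.
Stage 2: overshoot 12.3 dB → 12.3/16 = 0.76875 dB → -19.03125 dB.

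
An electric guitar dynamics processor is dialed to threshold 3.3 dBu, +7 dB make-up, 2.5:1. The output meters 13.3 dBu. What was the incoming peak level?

10.8 dBu

Remove make-up: 13.3 − 7 = 6.3 dBu.
Post-compression overshoot = 6.3 − 3.3 = 3 dB.
Input overshoot = R × output overshoot = 7.5 dB → input = 3.3 + 7.5 = 10.8 dBu.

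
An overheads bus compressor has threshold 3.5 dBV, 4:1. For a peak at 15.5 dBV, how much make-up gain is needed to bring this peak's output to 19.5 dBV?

13 dB

Without make-up, output = threshold + overshoot/4 = 3.5 + 3 = 6.5 dBV.
Gap to target: 13 dB.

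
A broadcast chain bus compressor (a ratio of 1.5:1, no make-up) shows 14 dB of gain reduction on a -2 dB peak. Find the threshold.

Gain reduction = -2 − (-16) = 14 dB; output overshoot = GR / (R − 1) = 14 / 0.5 = 28 dB.
Threshold = output − output overshoot = -16 − 28 = -44 dB.

-44 dB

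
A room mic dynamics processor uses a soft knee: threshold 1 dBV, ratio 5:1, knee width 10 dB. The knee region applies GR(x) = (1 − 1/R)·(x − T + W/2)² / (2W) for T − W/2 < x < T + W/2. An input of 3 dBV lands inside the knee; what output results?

x − T + W/2 = 3 − 1 + 5 = 7.
GR = (1 − 1/5) × 7² / 20 = 0.8 × 49 / 20 = 1.96 dB.
Output = 3 − 1.96 = 1.04 dBV.

1.04 dBV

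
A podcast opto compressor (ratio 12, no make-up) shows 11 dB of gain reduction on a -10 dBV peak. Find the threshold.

-22 dBV

Gain reduction = -10 − (-21) = 11 dB; output overshoot = GR / (R − 1) = 11 / 11 = 1 dB.
Threshold = output − output overshoot = -21 − 1 = -22 dBV.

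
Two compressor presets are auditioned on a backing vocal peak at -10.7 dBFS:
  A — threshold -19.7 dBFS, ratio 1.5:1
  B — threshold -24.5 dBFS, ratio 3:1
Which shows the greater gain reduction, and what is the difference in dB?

A: overshoot 9 dB → output overshoot 6 dB → GR 3 dB.
B: overshoot 13.8 dB → output overshoot 4.6 dB → GR 9.2 dB.
B applies 6.2 dB more gain reduction.

B, by 6.2 dB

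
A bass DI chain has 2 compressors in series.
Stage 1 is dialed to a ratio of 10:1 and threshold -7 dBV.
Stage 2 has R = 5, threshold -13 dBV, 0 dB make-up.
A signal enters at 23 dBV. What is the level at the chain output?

Stage 1: 23 dBV is 30 dB over -7 dBV; at 10:1 that becomes 3 dB over, giving -4 dBV.
Stage 2: overshoot 9 dB → 9/5 = 1.8 dB → -11.2 dBV.

-11.2 dBV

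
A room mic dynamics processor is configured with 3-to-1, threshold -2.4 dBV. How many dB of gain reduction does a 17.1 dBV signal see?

Overshoot = 17.1 − (-2.4) = 19.5 dB.
At 3:1, output sits 19.5/3 = 6.5 dB above threshold.
Gain reduction = 19.5 − 6.5 = 13 dB.

13 dB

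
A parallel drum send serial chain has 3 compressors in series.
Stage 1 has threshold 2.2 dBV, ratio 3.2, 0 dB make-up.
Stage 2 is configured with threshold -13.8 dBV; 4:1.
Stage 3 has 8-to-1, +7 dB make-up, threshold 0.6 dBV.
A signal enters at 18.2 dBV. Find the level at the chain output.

Stage 1: 18.2 dBV is 16 dB over 2.2 dBV; at 3.2:1 that becomes 5 dB over, giving 7.2 dBV.
Stage 2: 21 dB above -13.8 dBV, reduced 4:1 to 5.25 dB above → -8.55 dBV.
Stage 3: below threshold (-8.55 ≤ 0.6); passes unchanged; make-up brings it to -1.55 dBV.

-1.55 dBV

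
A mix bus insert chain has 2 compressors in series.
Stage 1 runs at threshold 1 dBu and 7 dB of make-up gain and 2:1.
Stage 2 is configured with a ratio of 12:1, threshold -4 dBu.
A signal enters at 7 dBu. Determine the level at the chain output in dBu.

-2.75 dBu

Stage 1: 6 dB above 1 dBu, reduced 2:1 to 3 dB above → 4 dBu; +7 dB make-up → 11 dBu.
Stage 2: 15 dB above -4 dBu, reduced 12:1 to 1.25 dB above → -2.75 dBu.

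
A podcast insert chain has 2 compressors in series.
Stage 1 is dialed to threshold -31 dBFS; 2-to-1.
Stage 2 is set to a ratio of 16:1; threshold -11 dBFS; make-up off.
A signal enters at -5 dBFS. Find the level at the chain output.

-18 dBFS

Stage 1: 26 dB above -31 dBFS, reduced 2:1 to 13 dB above → -18 dBFS.
Stage 2: -18 dBFS ≤ -11 dBFS, so stage 2 doesn't engage; output -18 dBFS.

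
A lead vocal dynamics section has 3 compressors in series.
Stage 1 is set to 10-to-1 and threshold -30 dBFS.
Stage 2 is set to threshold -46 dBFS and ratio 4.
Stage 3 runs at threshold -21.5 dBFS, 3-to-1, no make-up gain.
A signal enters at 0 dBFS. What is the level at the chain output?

Stage 1: 30 dB above -30 dBFS, reduced 10:1 to 3 dB above → -27 dBFS.
Stage 2: -27 dBFS is 19 dB over -46 dBFS; at 4:1 that becomes 4.75 dB over, giving -41.25 dBFS.
Stage 3: -41.25 dBFS ≤ -21.5 dBFS, so stage 3 doesn't engage; output -41.25 dBFS.

-41.25 dBFS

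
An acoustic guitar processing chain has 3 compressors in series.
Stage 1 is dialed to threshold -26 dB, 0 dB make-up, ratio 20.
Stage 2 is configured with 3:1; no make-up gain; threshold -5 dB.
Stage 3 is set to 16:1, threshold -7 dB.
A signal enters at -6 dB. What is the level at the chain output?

-25 dB

Stage 1: -6 dB is 20 dB over -26 dB; at 20:1 that becomes 1 dB over, giving -25 dB.
Stage 2: below threshold (-25 ≤ -5); passes unchanged; output -25 dB.
Stage 3: below threshold (-25 ≤ -7); passes unchanged; output -25 dB.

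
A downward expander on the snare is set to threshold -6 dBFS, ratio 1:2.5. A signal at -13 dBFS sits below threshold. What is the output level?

-23.5 dBFS

Below threshold, a 1:2.5 expander applies gain = (2.5−1)×(T − x) of attenuation.
(2.5−1) × 7 = 10.5 dB, so output = -13 − 10.5 = -23.5 dBFS.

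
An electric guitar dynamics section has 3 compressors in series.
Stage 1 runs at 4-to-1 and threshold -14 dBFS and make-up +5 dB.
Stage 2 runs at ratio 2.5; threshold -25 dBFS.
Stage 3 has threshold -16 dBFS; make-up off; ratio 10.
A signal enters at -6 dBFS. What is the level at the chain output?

-17.8 dBFS

Stage 1: 8 dB above -14 dBFS, reduced 4:1 to 2 dB above → -12 dBFS; +5 dB make-up → -7 dBFS.
Stage 2: -7 dBFS is 18 dB over -25 dBFS; at 2.5:1 that becomes 7.2 dB over, giving -17.8 dBFS.
Stage 3: -17.8 dBFS ≤ -16 dBFS, so stage 3 doesn't engage; output -17.8 dBFS.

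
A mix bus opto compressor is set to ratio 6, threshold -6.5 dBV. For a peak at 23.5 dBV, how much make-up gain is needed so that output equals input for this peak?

The peak compresses to -6.5 + 30/6 = -1.5 dBV.
To reach 23.5 dBV requires 23.5 − (-1.5) = 25 dB of make-up.

25 dB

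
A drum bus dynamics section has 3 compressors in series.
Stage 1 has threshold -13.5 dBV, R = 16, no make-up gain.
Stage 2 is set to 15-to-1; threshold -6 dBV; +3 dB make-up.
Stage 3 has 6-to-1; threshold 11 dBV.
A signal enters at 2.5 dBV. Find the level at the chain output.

-9.5 dBV

Stage 1: overshoot 16 dB → 16/16 = 1 dB → -12.5 dBV.
Stage 2: -12.5 dBV is at or below the -6 dBV threshold — no compression; make-up brings it to -9.5 dBV.
Stage 3: -9.5 dBV is at or below the 11 dBV threshold — no compression; output -9.5 dBV.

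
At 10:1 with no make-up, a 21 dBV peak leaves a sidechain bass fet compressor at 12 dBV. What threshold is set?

11 dBV

Let T be the threshold. Output overshoot = (input overshoot)/R, so 12 − T = (21 − T)/10.
10·(12 − T) = 21 − T → 9·T = 120 − 21 = 99.
T = 99/9 = 11 dBV.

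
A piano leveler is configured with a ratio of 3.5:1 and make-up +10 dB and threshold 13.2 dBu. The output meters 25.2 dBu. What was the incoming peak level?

Stripping the +10 dB make-up gives 15.2 dBu at the gain stage.
The compressed level sits 15.2 − 13.2 = 2 dB over threshold.
Input overshoot = R × output overshoot = 7 dB → input = 13.2 + 7 = 20.2 dBu.

20.2 dBu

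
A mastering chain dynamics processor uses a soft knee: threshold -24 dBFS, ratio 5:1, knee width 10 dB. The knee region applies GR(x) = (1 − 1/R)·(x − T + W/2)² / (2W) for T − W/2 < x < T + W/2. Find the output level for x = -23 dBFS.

-24.44 dBFS

x − T + W/2 = -23 − (-24) + 5 = 6.
GR = (1 − 1/5) × 6² / 20 = 0.8 × 36 / 20 = 1.44 dB.
Output = -23 − 1.44 = -24.44 dBFS.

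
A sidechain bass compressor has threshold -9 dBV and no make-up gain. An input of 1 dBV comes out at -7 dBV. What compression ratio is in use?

5:1

Input overshoot = 1 − (-9) = 10 dB; output overshoot = -7 − (-9) = 2 dB.
Ratio = 10 / 2 = 5.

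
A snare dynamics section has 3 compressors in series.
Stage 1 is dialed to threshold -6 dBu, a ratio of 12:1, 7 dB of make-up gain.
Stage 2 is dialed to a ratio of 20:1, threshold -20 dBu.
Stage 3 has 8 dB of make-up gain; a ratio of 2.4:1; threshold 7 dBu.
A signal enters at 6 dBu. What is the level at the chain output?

Stage 1: 12 dB above -6 dBu, reduced 12:1 to 1 dB above → -5 dBu; +7 dB make-up → 2 dBu.
Stage 2: 2 dBu is 22 dB over -20 dBu; at 20:1 that becomes 1.1 dB over, giving -18.9 dBu.
Stage 3: below threshold (-18.9 ≤ 7); passes unchanged; make-up brings it to -10.9 dBu.

-10.9 dBu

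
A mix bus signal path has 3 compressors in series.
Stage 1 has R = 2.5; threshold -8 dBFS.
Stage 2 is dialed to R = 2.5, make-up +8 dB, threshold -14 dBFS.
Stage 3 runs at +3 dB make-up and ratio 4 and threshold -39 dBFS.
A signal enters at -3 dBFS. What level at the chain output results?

Stage 1: 5 dB above -8 dBFS, reduced 2.5:1 to 2 dB above → -6 dBFS.
Stage 2: -6 dBFS is 8 dB over -14 dBFS; at 2.5:1 that becomes 3.2 dB over, giving -10.8 dBFS; +8 dB make-up → -2.8 dBFS.
Stage 3: overshoot 36.2 dB → 36.2/4 = 9.05 dB → -29.95 dBFS; +3 dB make-up → -26.95 dBFS.

-26.95 dBFS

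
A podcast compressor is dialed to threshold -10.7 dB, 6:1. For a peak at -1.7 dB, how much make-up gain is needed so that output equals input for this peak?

7.5 dB

Without make-up, output = threshold + overshoot/6 = -10.7 + 1.5 = -9.2 dB.
Gap to target: 7.5 dB.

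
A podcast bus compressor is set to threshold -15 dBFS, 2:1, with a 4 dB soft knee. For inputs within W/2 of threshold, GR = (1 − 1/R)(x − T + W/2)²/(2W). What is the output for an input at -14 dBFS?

x − T + W/2 = -14 − (-15) + 2 = 3.
GR = (1 − 1/2) × 3² / 8 = 0.5 × 9 / 8 = 0.5625 dB.
Output = -14 − 0.5625 = -14.5625 dBFS.

-14.5625 dBFS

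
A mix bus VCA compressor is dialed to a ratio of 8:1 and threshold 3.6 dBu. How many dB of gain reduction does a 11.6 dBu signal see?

The signal is 8 dB above threshold.
At 8:1, output sits 8/8 = 1 dB above threshold.
GR = overshoot in − overshoot out = 8 − 1 = 7 dB.

7 dB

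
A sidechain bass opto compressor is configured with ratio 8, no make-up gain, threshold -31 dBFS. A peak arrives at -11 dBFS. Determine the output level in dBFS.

The input is 20 dB above the -31 dBFS threshold.
8:1 compression reduces that to 20/8 = 2.5 dB over.
Output = -31 + 2.5 = -28.5 dBFS.

-28.5 dBFS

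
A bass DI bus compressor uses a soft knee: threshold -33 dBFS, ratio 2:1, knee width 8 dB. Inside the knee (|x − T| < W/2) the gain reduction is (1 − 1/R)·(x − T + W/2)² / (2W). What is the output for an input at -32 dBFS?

-32.78125 dBFS

x − T + W/2 = -32 − (-33) + 4 = 5.
GR = (1 − 1/2) × 5² / 16 = 0.5 × 25 / 16 = 0.78125 dB.
Output = -32 − 0.78125 = -32.78125 dBFS.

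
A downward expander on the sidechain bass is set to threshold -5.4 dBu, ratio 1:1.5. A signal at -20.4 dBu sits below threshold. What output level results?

The input is 15 dB below the -5.4 dBu threshold.
A 1:1.5 expander multiplies undershoot by 1.5: 15 × 1.5 = 22.5 dB below threshold.
Output = -5.4 − 22.5 = -27.9 dBu.

-27.9 dBu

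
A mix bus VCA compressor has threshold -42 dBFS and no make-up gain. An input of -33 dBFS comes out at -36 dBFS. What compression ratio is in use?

1.5:1

Input overshoot = -33 − (-42) = 9 dB; output overshoot = -36 − (-42) = 6 dB.
Ratio = 9 / 6 = 1.5.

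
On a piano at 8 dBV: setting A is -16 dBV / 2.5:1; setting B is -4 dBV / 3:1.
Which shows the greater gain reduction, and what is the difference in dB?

A: 24 dB over, compressed to 9.6 dB over, so 14.4 dB of GR.
B: 12 dB over, compressed to 4 dB over, so 8 dB of GR.
Difference: 6.4 dB in favour of A.

A, by 6.4 dB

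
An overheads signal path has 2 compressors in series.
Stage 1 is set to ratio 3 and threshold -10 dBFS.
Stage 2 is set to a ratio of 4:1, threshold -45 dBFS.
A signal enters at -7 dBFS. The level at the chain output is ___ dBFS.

Stage 1: overshoot 3 dB → 3/3 = 1 dB → -9 dBFS.
Stage 2: 36 dB above -45 dBFS, reduced 4:1 to 9 dB above → -36 dBFS.

-36 dBFS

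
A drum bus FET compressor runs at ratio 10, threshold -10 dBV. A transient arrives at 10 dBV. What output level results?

Overshoot: 10 − (-10) = 20 dB.
At 10:1 the overshoot is divided by 10, leaving 2 dB above threshold.
That puts the output at -8 dBV.

-8 dBV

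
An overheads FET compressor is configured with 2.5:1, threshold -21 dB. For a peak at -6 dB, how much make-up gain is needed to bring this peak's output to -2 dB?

13 dB

Without make-up, output = threshold + overshoot/2.5 = -21 + 6 = -15 dB.
Gap to target: 13 dB.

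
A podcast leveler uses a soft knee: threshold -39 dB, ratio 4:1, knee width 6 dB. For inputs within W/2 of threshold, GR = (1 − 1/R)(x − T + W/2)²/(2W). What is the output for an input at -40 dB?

x − T + W/2 = -40 − (-39) + 3 = 2.
GR = (1 − 1/4) × 2² / 12 = 0.75 × 4 / 12 = 0.25 dB.
Output = -40 − 0.25 = -40.25 dB.

-40.25 dB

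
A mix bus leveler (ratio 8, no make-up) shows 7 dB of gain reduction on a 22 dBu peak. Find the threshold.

Gain reduction = 22 − 15 = 7 dB; output overshoot = GR / (R − 1) = 7 / 7 = 1 dB.
Threshold = output − output overshoot = 15 − 1 = 14 dBu.

14 dBu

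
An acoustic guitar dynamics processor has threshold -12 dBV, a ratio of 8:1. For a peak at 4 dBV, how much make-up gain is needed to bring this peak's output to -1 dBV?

Without make-up, output = threshold + overshoot/8 = -12 + 2 = -10 dBV.
Gap to target: 9 dB.

9 dB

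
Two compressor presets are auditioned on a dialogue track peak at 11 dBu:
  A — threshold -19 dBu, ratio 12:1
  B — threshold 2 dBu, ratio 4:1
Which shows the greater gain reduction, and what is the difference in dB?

A: overshoot 30 dB → output overshoot 2.5 dB → GR 27.5 dB.
B: overshoot 9 dB → output overshoot 2.25 dB → GR 6.75 dB.
A reduces 20.75 dB more.

A, by 20.75 dB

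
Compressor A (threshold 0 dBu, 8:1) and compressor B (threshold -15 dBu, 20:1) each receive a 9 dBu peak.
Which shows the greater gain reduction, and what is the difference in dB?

B, by 14.925 dB

A: 9 dB over, compressed to 1.125 dB over, so 7.875 dB of GR.
B: 24 dB over, compressed to 1.2 dB over, so 22.8 dB of GR.
B applies 14.925 dB more gain reduction.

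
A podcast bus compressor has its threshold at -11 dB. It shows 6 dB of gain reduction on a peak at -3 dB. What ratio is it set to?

4:1

Input overshoot = -3 − (-11) = 8 dB.
Output overshoot = 8 − 6 = 2 dB.
Ratio = input overshoot / output overshoot = 8 / 2 = 4.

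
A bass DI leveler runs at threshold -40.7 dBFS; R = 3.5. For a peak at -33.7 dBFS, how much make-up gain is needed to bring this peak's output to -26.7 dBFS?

12 dB

The peak compresses to -40.7 + 7/3.5 = -38.7 dBFS.
To reach -26.7 dBFS requires -26.7 − (-38.7) = 12 dB of make-up.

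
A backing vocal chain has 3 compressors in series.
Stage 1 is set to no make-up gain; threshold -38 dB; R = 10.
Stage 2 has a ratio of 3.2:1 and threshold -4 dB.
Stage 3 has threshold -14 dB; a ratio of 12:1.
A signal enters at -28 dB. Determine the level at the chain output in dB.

Stage 1: overshoot 10 dB → 10/10 = 1 dB → -37 dB.
Stage 2: -37 dB ≤ -4 dB, so stage 2 doesn't engage; output -37 dB.
Stage 3: below threshold (-37 ≤ -14); passes unchanged; output -37 dB.

-37 dB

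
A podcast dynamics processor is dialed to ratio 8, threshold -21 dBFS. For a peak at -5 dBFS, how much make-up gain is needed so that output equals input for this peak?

The peak compresses to -21 + 16/8 = -19 dBFS.
To reach -5 dBFS requires -5 − (-19) = 14 dB of make-up.

14 dB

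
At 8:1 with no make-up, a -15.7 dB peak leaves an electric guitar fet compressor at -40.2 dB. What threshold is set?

Input is 28 dB above T (since output overshoot × R = input overshoot: (-40.2 − T)·8 = -15.7 − T gives T = -43.7 dB).
Check: -43.7 + (-15.7 − (-43.7))/8 = -43.7 + 3.5 = -40.2 dB. ✓

-43.7 dB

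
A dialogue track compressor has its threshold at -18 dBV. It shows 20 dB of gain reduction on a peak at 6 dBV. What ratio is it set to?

6:1

Input overshoot = 6 − (-18) = 24 dB.
Output overshoot = 24 − 20 = 4 dB.
Ratio = input overshoot / output overshoot = 24 / 4 = 6.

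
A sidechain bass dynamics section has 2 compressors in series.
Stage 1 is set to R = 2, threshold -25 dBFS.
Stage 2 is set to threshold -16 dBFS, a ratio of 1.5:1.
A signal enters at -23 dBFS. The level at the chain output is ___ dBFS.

-24 dBFS

Stage 1: -23 dBFS is 2 dB over -25 dBFS; at 2:1 that becomes 1 dB over, giving -24 dBFS.
Stage 2: below threshold (-24 ≤ -16); passes unchanged; output -24 dBFS.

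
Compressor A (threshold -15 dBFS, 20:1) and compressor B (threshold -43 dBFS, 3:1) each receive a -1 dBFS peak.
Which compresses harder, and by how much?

A: GR = 14 − 14/20 = 13.3 dB.
B: GR = 42 − 42/3 = 28 dB.
Difference: 14.7 dB in favour of B.

B, by 14.7 dB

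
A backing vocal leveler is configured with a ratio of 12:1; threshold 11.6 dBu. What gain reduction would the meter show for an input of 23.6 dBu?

23.6 dBu exceeds the threshold by 12 dB.
A 12:1 ratio leaves 1 dB of that excess.
Gain reduction = 12 − 1 = 11 dB.

11 dB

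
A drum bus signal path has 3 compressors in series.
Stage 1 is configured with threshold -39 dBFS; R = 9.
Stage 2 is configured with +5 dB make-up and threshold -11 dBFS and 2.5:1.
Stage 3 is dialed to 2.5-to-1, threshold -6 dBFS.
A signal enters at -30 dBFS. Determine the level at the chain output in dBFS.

Stage 1: -30 dBFS is 9 dB over -39 dBFS; at 9:1 that becomes 1 dB over, giving -38 dBFS.
Stage 2: -38 dBFS ≤ -11 dBFS, so stage 2 doesn't engage; make-up brings it to -33 dBFS.
Stage 3: -33 dBFS is at or below the -6 dBFS threshold — no compression; output -33 dBFS.

-33 dBFS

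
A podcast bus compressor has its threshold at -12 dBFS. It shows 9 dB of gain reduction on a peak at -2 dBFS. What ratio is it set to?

Input overshoot = -2 − (-12) = 10 dB.
Output overshoot = 10 − 9 = 1 dB.
Ratio = input overshoot / output overshoot = 10 / 1 = 10.

10:1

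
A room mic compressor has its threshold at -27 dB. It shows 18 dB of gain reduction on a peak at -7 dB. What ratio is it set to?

Input overshoot = -7 − (-27) = 20 dB.
Output overshoot = 20 − 18 = 2 dB.
Ratio = input overshoot / output overshoot = 20 / 2 = 10.

10:1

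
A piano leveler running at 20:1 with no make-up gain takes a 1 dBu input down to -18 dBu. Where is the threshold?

-19 dBu

Let T be the threshold. Output overshoot = (input overshoot)/R, so -18 − T = (1 − T)/20.
20·(-18 − T) = 1 − T → 19·T = -360 − 1 = -361.
T = -361/19 = -19 dBu.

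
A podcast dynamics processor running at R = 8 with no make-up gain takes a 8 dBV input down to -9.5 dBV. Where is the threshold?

Let T be the threshold. Output overshoot = (input overshoot)/R, so -9.5 − T = (8 − T)/8.
8·(-9.5 − T) = 8 − T → 7·T = -76 − 8 = -84.
T = -84/7 = -12 dBV.

-12 dBV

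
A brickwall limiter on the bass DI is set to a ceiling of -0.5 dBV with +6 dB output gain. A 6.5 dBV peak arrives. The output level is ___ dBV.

5.5 dBV

A brickwall limiter is an ∞:1 compressor: any input above the ceiling is clamped to -0.5 dBV.
Output gain then adds 6 dB: -0.5 + 6 = 5.5 dBV.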